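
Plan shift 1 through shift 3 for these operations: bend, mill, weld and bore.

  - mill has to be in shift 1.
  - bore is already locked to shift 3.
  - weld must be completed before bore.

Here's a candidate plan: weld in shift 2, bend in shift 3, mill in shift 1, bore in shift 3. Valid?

weld must be completed before bore — holds.
mill has to be in shift 1 — holds.
bore is already locked to shift 3 — holds.

Yes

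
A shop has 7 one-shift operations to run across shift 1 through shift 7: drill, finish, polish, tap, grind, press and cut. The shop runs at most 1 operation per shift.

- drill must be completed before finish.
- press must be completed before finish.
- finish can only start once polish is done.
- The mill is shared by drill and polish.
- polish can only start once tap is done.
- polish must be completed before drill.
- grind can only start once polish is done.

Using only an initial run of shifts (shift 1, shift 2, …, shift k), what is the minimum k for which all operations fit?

7

The precedence chain requires at least 4 distinct shifts.
With at most 1 per shift and 7 operations, at least 7 shifts are needed.
7 works (last occupied shift: shift 7): for example finish -> shift 5; drill -> shift 3; press -> shift 4; cut -> shift 7; grind -> shift 6; polish -> shift 2; tap -> shift 1.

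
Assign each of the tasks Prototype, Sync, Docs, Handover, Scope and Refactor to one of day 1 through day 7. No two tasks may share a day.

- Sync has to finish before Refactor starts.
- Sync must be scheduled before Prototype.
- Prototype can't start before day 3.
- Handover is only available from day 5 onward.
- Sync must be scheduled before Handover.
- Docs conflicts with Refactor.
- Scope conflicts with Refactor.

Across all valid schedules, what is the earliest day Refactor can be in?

day 2

Precedence pushes Refactor to at least day 2.
Refactor at day 2 is achievable: Refactor -> day 2; Prototype -> day 3; Docs -> day 4; Handover -> day 5; Sync -> day 1; Scope -> day 6.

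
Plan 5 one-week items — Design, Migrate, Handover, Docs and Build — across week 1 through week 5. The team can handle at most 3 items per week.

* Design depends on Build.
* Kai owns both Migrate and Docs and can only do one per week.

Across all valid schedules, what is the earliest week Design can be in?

week 2

Precedence pushes Design to at least week 2.
Design at week 2 is achievable: Design -> week 2, Build -> week 1, Handover -> week 1, Migrate -> week 1, Docs -> week 2.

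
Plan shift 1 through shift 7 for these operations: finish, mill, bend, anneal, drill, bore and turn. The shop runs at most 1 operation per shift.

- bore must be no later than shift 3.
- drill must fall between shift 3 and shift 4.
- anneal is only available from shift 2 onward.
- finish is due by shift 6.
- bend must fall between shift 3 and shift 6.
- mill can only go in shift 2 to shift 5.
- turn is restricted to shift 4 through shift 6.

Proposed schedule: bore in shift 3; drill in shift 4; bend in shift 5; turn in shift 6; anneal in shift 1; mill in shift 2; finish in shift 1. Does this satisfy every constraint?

finish is due by shift 6 — holds.
drill must fall between shift 3 and shift 4 — holds.
bore must be no later than shift 3 — holds.
anneal is only available from shift 2 onward — violated.
bend must fall between shift 3 and shift 6 — holds.
turn is restricted to shift 4 through shift 6 — holds.
mill can only go in shift 2 to shift 5 — holds.
The shop runs at most 1 operation per shift — violated.

No — it violates: anneal is only available from shift 2 onward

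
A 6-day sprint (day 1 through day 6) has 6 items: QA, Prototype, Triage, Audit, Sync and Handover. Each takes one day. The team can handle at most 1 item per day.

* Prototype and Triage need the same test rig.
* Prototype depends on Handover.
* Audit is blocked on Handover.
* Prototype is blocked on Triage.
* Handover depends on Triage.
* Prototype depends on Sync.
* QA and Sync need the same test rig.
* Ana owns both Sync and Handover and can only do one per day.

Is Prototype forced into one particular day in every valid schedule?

No

Prototype can be day 4 (e.g. Prototype in day 4; Triage in day 1; Audit in day 5; Sync in day 3; Handover in day 2; QA in day 6) or day 5 (e.g. Audit -> day 3, QA -> day 6, Triage -> day 1, Sync -> day 4, Prototype -> day 5, Handover -> day 2).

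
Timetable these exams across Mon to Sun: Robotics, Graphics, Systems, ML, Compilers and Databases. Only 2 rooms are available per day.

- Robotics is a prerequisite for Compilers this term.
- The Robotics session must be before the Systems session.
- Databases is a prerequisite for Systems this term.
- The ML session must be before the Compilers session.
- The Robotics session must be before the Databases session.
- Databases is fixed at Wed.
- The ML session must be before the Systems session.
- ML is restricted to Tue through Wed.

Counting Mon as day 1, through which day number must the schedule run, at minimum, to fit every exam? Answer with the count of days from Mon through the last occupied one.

4

The precedence chain requires at least 3 distinct days.
With at most 2 per day and 6 exams, at least 3 days are needed.
Propagating the time windows through the other constraints, Systems can't land before Thu — that is day 4 counting from Mon — so the schedule must run through at least 4 days.
4 works (last occupied day: Thu): for example Compilers=Wed; Robotics=Mon; Databases=Wed; Graphics=Mon; ML=Tue; Systems=Thu.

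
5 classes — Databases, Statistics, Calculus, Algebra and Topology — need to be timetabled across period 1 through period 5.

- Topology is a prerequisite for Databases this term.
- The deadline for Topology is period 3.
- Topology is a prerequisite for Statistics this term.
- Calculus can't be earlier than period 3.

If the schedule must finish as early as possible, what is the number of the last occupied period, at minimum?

3

The precedence chain requires at least 2 distinct periods.
Calculus can't be placed before period 3, so the schedule must run through at least period 3.
3 works (last occupied period: period 3): for example Calculus -> period 3; Databases -> period 2; Algebra -> period 1; Topology -> period 1; Statistics -> period 2.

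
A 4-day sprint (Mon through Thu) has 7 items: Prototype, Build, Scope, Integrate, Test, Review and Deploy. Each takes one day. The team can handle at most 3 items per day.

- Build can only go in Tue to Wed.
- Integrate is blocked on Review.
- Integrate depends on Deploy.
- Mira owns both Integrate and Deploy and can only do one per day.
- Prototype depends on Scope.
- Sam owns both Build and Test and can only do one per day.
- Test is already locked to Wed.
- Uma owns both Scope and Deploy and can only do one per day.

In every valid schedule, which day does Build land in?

Tue

Build's window is Tue–Wed.
Test is fixed at Wed, and Build can't share a day with Test.
So Build must be Tue.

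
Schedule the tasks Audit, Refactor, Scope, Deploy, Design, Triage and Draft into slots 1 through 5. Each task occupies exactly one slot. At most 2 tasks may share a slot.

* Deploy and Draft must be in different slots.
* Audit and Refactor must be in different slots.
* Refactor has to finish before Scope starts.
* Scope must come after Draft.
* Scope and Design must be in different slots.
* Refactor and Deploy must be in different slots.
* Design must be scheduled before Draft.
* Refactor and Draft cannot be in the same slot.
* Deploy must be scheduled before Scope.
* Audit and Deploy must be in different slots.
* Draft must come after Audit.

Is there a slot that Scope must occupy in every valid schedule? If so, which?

5

Precedence pushes Scope to at least 3.
So Scope is pinned to 5.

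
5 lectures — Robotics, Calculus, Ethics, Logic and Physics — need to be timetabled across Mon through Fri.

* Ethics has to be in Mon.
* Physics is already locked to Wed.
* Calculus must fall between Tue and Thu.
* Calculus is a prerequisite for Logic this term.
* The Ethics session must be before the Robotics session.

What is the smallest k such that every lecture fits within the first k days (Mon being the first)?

The precedence chain requires at least 2 distinct days.
Physics can't be placed before Wed — that is day 3 counting from Mon — so the schedule must run through at least 3 days.
3 works (last occupied day: Wed): for example Physics -> Wed, Robotics -> Tue, Logic -> Wed, Calculus -> Tue, Ethics -> Mon.

3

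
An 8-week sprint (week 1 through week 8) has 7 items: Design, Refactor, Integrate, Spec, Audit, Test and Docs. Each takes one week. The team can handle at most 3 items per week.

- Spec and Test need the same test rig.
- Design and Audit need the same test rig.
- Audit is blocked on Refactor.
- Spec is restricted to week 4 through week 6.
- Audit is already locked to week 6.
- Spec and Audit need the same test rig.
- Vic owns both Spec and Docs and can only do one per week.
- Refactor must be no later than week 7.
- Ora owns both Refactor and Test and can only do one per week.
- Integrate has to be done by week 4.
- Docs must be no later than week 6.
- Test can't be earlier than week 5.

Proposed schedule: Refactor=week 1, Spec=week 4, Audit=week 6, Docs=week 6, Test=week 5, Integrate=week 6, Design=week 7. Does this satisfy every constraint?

Refactor must be no later than week 7 — holds.
Spec and Audit need the same test rig — holds.
Design and Audit need the same test rig — holds.
Ora owns both Refactor and Test and can only do one per week — holds.
Vic owns both Spec and Docs and can only do one per week — holds.
Test can't be earlier than week 5 — holds.
Integrate has to be done by week 4 — violated.
Audit is already locked to week 6 — holds.
The team can handle at most 3 items per week — holds.
Audit is blocked on Refactor — holds.
Spec is restricted to week 4 through week 6 — holds.
Docs must be no later than week 6 — holds.
Spec and Test need the same test rig — holds.

Invalid. Integrate has to be done by week 4.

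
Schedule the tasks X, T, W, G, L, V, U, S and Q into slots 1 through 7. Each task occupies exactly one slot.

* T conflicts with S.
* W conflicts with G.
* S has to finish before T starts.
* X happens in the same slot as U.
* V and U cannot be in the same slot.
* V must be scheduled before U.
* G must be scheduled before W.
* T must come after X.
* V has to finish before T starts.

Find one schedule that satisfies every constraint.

T in 3, Q in 1, V in 1, S in 1, G in 1, W in 2, U in 2, X in 2, L in 1

Checking: X(2) before T(3); S(1) before T(3); V(1) before U(2); G(1) before W(2); V(1) before T(3); T(3) != S(1); W(2) != G(1); V(1) != U(2); X = U = 2.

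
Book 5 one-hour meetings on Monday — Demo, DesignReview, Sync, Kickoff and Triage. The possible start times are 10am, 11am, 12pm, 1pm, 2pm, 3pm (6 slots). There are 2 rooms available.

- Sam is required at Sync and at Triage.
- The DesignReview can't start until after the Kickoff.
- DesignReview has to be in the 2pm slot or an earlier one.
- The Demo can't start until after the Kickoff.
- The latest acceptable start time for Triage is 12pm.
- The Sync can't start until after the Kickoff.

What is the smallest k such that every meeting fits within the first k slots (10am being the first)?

3

The precedence chain requires at least 2 distinct slots.
With at most 2 per slot and 5 meetings, at least 3 slots are needed.
3 works (last occupied slot: 12pm): for example DesignReview in 11am, Sync in 12pm, Demo in 11am, Kickoff in 10am, Triage in 10am.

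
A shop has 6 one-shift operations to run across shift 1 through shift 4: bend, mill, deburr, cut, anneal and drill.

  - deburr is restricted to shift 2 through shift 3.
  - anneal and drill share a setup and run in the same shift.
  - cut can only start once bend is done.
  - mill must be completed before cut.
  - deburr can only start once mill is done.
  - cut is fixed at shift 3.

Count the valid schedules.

Splitting on bend: it can be shift 1 (12), shift 2 (12). Listing each branch's schedules as (mill, deburr, cut, anneal, drill) by shift number:
bend=shift 1: (1,2,3,1,1) (1,2,3,2,2) (1,2,3,3,3) (1,2,3,4,4) (1,3,3,1,1) (1,3,3,2,2) (1,3,3,3,3) (1,3,3,4,4) (2,3,3,1,1) (2,3,3,2,2) (2,3,3,3,3) (2,3,3,4,4) — 12.
bend=shift 2: (1,2,3,1,1) (1,2,3,2,2) (1,2,3,3,3) (1,2,3,4,4) (1,3,3,1,1) (1,3,3,2,2) (1,3,3,3,3) (1,3,3,4,4) (2,3,3,1,1) (2,3,3,2,2) (2,3,3,3,3) (2,3,3,4,4) — 12.
Summing: 12 + 12 = 24.

24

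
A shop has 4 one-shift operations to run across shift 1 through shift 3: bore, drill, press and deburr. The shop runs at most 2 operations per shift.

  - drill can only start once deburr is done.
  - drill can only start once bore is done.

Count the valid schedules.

12

Splitting on bore: it can be shift 1 (7), shift 2 (5). Listing each branch's schedules as (drill, press, deburr) by shift number:
bore=shift 1: (2,2,1) (2,3,1) (3,1,2) (3,2,1) (3,2,2) (3,3,1) (3,3,2) — 7.
bore=shift 2: (3,1,1) (3,1,2) (3,2,1) (3,3,1) (3,3,2) — 5.
Summing: 7 + 5 = 12.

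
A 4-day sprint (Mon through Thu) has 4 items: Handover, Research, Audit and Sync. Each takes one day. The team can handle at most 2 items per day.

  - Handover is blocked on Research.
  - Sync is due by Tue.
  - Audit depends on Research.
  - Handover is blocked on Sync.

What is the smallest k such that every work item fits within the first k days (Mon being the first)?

2 days

The precedence chain requires at least 2 distinct days.
With at most 2 per day and 4 work items, at least 2 days are needed.
2 works (last occupied day: Tue): for example Handover -> Tue, Sync -> Mon, Audit -> Tue, Research -> Mon.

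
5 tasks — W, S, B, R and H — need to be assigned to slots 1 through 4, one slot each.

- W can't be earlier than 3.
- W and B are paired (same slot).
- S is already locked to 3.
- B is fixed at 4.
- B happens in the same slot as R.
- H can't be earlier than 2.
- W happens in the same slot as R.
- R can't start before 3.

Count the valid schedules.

3

Enumerating: S -> 3, B -> 4, R -> 4, H -> 2, W -> 4 | R -> 4, B -> 4, W -> 4, S -> 3, H -> 3 | S -> 3, W -> 4, R -> 4, B -> 4, H -> 4.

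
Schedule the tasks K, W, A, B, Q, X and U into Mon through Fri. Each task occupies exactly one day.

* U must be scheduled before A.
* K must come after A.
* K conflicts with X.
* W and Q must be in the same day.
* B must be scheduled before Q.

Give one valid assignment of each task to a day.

W=Tue; Q=Tue; B=Mon; U=Mon; K=Wed; X=Mon; A=Tue

Checking: A(Tue) before K(Wed); B(Mon) before Q(Tue); U(Mon) before A(Tue); K(Wed) != X(Mon); W = Q = Tue.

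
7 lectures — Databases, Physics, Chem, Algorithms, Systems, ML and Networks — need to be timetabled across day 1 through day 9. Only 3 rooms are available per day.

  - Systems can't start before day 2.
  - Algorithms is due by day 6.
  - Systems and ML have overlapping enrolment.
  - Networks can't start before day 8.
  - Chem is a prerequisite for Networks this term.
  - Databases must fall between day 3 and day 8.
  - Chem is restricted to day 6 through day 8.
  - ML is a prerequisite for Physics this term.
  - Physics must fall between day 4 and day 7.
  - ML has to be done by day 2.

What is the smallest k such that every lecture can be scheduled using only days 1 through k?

8

The precedence chain requires at least 2 distinct days.
With at most 3 per day and 7 lectures, at least 3 days are needed.
Networks can't be placed before day 8, so the schedule must run through at least day 8.
8 works (last occupied day: day 8): for example Databases -> day 3; Algorithms -> day 1; Systems -> day 2; Networks -> day 8; ML -> day 1; Chem -> day 6; Physics -> day 4.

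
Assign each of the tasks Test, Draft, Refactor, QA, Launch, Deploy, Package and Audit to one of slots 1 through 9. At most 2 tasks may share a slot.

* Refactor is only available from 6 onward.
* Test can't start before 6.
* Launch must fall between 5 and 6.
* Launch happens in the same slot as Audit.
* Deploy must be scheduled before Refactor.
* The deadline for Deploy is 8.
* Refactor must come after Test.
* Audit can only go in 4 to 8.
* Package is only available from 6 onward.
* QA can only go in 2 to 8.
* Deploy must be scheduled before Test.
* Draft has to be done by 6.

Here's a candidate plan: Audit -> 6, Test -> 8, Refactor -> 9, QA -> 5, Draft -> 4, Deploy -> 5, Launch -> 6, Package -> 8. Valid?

Valid

Deploy must be scheduled before Test — holds.
Launch happens in the same slot as Audit — holds.
Package is only available from 6 onward — holds.
Draft has to be done by 6 — holds.
Refactor is only available from 6 onward — holds.
Test can't start before 6 — holds.
Launch must fall between 5 and 6 — holds.
QA can only go in 2 to 8 — holds.
The deadline for Deploy is 8 — holds.
Audit can only go in 4 to 8 — holds.
At most 2 tasks may share a slot — holds.
Refactor must come after Test — holds.
Deploy must be scheduled before Refactor — holds.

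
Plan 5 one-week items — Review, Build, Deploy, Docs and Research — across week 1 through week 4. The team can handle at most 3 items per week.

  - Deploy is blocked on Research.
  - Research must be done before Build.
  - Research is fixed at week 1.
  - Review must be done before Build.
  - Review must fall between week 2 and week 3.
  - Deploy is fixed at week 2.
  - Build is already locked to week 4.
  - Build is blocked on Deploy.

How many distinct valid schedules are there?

8

Splitting on Review: it can be week 2 (4), week 3 (4). Listing each branch's schedules as (Build, Deploy, Docs, Research) by week number:
Review=week 2: (4,2,1,1) (4,2,2,1) (4,2,3,1) (4,2,4,1) — 4.
Review=week 3: (4,2,1,1) (4,2,2,1) (4,2,3,1) (4,2,4,1) — 4.
Summing: 4 + 4 = 8.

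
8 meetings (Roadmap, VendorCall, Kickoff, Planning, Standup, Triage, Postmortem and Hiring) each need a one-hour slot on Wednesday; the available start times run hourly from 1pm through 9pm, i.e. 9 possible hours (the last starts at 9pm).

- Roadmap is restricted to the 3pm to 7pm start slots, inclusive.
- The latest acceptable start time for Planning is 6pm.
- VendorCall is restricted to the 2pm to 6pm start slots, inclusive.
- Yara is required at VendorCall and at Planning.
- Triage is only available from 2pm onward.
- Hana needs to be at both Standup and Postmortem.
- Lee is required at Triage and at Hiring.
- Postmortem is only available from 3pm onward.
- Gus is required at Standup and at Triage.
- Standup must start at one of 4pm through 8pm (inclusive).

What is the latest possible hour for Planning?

Planning's own window allows nothing later than 6pm.
Planning at 6pm is achievable: Postmortem=3pm, Triage=2pm, Hiring=1pm, Roadmap=3pm, Standup=4pm, Planning=6pm, Kickoff=1pm, VendorCall=2pm.

6pm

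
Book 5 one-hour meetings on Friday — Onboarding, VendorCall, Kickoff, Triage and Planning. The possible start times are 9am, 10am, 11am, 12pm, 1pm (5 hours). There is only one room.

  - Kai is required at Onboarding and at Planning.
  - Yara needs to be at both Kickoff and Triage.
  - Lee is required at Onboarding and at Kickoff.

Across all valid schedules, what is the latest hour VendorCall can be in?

VendorCall at 1pm is achievable: Planning in 12pm, Onboarding in 9am, Kickoff in 10am, Triage in 11am, VendorCall in 1pm.

1pm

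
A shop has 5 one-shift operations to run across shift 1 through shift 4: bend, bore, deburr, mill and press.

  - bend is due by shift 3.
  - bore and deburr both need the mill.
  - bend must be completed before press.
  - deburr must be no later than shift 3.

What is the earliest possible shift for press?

shift 2

Precedence pushes press to at least shift 2.
press at shift 2 is achievable: bore -> shift 2; bend -> shift 1; deburr -> shift 1; mill -> shift 1; press -> shift 2.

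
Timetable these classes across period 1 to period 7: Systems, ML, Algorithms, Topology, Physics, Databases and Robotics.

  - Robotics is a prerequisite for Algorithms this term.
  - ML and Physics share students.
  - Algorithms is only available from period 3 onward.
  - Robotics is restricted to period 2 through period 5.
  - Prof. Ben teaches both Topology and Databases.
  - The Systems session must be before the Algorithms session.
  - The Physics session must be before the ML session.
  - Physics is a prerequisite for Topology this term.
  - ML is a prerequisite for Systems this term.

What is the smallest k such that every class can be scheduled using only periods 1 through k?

The precedence chain requires at least 4 distinct periods.
4 works (last occupied period: period 4): for example Physics=period 1; Robotics=period 2; Topology=period 2; Algorithms=period 4; Systems=period 3; ML=period 2; Databases=period 1.

4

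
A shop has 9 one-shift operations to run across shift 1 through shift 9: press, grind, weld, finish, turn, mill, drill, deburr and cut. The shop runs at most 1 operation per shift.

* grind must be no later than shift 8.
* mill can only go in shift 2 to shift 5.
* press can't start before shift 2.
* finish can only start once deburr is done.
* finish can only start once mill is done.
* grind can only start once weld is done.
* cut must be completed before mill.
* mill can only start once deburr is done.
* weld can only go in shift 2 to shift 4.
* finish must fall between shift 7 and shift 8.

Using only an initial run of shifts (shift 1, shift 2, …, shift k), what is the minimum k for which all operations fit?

The precedence chain requires at least 3 distinct shifts.
With at most 1 per shift and 9 operations, at least 9 shifts are needed.
finish can't be placed before shift 7, so the schedule must run through at least shift 7.
9 works (last occupied shift: shift 9): for example press -> shift 6, weld -> shift 2, finish -> shift 7, drill -> shift 9, deburr -> shift 1, grind -> shift 5, turn -> shift 8, mill -> shift 4, cut -> shift 3.

9 shifts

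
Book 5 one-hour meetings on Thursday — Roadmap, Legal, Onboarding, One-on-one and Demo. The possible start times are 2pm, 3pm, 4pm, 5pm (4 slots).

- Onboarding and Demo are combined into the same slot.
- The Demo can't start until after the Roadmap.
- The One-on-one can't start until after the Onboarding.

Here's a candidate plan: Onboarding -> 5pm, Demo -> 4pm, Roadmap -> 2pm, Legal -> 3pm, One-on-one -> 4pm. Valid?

No — it violates: The One-on-one can't start until after the Onboarding

The Demo can't start until after the Roadmap — holds.
The One-on-one can't start until after the Onboarding — violated.
Onboarding and Demo are combined into the same slot — violated.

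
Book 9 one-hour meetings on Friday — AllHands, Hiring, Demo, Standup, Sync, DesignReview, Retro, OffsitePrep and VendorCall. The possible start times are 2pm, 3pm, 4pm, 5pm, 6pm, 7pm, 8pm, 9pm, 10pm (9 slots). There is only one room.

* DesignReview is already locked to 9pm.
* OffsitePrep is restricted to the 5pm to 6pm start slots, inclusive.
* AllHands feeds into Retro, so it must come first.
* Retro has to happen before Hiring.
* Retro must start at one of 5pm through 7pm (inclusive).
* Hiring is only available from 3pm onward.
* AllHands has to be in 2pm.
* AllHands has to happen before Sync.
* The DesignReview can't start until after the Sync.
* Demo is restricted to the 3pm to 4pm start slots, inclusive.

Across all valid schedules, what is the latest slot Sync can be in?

Precedence pushes Sync to at least 3pm; downstream work caps Sync at 8pm.
Sync at 8pm is achievable: Hiring -> 7pm; DesignReview -> 9pm; Standup -> 4pm; Sync -> 8pm; Demo -> 3pm; Retro -> 6pm; AllHands -> 2pm; OffsitePrep -> 5pm; VendorCall -> 10pm.

8pm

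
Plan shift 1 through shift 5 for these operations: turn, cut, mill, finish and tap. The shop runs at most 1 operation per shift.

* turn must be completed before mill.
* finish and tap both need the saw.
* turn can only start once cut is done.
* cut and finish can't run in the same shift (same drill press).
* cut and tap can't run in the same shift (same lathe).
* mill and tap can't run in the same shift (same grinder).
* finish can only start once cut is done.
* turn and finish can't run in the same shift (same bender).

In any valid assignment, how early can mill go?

Precedence pushes mill to at least shift 3.
mill at shift 3 is achievable: mill=shift 3, turn=shift 2, finish=shift 4, tap=shift 5, cut=shift 1.

shift 3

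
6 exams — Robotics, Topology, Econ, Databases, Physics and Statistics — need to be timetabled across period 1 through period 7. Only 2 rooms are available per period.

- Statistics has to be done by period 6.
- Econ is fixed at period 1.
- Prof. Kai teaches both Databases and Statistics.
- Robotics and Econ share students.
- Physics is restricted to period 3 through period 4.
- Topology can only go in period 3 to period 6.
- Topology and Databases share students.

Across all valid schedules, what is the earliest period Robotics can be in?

period 2

Robotics at period 2 is achievable: Databases=period 2, Topology=period 3, Robotics=period 2, Econ=period 1, Physics=period 3, Statistics=period 1.
Nothing earlier works — the conflict and capacity constraints rule out every period before period 2.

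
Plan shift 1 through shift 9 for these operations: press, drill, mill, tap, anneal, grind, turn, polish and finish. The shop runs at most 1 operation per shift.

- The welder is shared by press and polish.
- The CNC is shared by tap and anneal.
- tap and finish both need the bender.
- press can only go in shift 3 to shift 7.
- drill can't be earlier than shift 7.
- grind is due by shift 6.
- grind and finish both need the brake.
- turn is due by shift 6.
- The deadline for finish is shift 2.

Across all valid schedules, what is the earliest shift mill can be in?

mill at shift 1 is achievable: anneal -> shift 8, turn -> shift 5, mill -> shift 1, polish -> shift 9, finish -> shift 2, grind -> shift 4, tap -> shift 6, drill -> shift 7, press -> shift 3.

shift 1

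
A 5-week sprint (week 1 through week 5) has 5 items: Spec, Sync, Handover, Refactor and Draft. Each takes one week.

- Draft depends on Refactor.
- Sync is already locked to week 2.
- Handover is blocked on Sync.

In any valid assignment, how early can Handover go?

Precedence pushes Handover to at least week 3.
Handover at week 3 is achievable: Draft in week 2; Handover in week 3; Spec in week 1; Sync in week 2; Refactor in week 1.

week 3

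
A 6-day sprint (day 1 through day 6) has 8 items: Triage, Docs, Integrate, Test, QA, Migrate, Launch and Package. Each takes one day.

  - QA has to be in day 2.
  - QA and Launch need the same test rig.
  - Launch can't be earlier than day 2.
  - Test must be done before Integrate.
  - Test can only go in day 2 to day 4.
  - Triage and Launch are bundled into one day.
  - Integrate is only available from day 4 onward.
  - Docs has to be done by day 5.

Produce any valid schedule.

Package=day 1, Test=day 2, Launch=day 3, Triage=day 3, Docs=day 1, Migrate=day 1, QA=day 2, Integrate=day 4

Checking: Test(day 2) before Integrate(day 4); QA(day 2) != Launch(day 3); Triage = Launch = day 3; Test=day 2 in [day 2,day 4]; QA=day 2 in [day 2,day 2]; Launch=day 3 in [day 2,day 6]; Docs=day 1 in [day 1,day 5]; Integrate=day 4 in [day 4,day 6].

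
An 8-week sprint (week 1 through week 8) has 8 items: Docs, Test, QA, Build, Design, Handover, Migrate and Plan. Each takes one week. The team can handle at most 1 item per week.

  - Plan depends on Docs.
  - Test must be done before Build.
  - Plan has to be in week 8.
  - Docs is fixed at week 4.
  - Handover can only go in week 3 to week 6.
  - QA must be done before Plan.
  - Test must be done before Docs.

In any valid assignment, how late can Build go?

Precedence pushes Build to at least week 2.
Build at week 7 is achievable: Migrate in week 6, Build in week 7, QA in week 2, Test in week 1, Plan in week 8, Handover in week 3, Design in week 5, Docs in week 4.
Nothing later works — the capacity limit rule out every week after week 7.

week 7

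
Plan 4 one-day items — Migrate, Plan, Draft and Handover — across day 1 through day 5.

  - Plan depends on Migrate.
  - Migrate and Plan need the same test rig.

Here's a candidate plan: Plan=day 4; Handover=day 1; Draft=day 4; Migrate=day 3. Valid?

Yes, all constraints hold

Plan depends on Migrate — holds.
Migrate and Plan need the same test rig — holds.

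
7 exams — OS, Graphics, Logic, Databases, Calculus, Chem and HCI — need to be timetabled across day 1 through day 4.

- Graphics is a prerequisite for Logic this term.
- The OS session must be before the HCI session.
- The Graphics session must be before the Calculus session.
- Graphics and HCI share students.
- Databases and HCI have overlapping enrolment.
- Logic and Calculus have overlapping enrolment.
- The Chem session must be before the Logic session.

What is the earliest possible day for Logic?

day 2

Precedence pushes Logic to at least day 2.
Logic at day 2 is achievable: Databases in day 1, HCI in day 2, Chem in day 1, Calculus in day 3, Graphics in day 1, Logic in day 2, OS in day 1.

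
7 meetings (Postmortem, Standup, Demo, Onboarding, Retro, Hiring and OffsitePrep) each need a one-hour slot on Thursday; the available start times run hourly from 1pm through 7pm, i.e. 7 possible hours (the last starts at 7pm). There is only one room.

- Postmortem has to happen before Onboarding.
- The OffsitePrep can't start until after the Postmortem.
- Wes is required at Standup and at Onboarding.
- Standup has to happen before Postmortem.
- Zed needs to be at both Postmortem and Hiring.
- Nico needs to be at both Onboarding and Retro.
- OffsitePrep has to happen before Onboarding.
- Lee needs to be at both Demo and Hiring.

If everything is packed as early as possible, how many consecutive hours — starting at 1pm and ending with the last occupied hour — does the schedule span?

The precedence chain requires at least 4 distinct hours.
With at most 1 per hour and 7 meetings, at least 7 hours are needed.
7 works (last occupied hour: 7pm): for example Retro=6pm, OffsitePrep=3pm, Postmortem=2pm, Demo=5pm, Onboarding=4pm, Standup=1pm, Hiring=7pm.

7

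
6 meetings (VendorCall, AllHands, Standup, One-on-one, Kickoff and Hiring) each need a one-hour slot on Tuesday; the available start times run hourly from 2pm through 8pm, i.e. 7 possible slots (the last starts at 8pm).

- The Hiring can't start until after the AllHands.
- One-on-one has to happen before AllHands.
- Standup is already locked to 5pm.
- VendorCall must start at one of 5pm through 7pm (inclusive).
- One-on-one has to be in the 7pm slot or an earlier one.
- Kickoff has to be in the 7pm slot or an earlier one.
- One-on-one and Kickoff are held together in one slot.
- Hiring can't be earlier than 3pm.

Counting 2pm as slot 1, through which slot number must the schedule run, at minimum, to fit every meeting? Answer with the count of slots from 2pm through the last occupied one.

4

The precedence chain requires at least 3 distinct slots.
VendorCall can't be placed before 5pm — that is slot 4 counting from 2pm — so the schedule must run through at least 4 slots.
4 works (last occupied slot: 5pm): for example One-on-one in 2pm, AllHands in 3pm, Kickoff in 2pm, VendorCall in 5pm, Standup in 5pm, Hiring in 4pm.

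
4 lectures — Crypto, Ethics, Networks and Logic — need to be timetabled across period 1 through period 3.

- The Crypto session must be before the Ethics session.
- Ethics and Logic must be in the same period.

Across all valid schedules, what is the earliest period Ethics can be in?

Precedence pushes Ethics to at least period 2.
Ethics at period 2 is achievable: Networks -> period 1, Ethics -> period 2, Crypto -> period 1, Logic -> period 2.

period 2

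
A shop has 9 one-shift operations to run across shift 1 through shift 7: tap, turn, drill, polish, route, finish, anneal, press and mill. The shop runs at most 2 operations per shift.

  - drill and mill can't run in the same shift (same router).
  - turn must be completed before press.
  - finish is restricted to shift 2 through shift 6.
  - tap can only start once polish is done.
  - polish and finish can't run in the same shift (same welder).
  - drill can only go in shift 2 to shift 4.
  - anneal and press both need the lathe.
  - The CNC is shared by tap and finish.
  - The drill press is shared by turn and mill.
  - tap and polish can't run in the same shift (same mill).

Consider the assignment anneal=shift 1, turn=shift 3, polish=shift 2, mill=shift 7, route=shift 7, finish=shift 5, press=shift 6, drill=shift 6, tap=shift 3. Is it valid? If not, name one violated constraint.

The drill press is shared by turn and mill — holds.
The shop runs at most 2 operations per shift — holds.
polish and finish can't run in the same shift (same welder) — holds.
drill can only go in shift 2 to shift 4 — violated.
anneal and press both need the lathe — holds.
The CNC is shared by tap and finish — holds.
tap can only start once polish is done — holds.
finish is restricted to shift 2 through shift 6 — holds.
turn must be completed before press — holds.
tap and polish can't run in the same shift (same mill) — holds.
drill and mill can't run in the same shift (same router) — holds.

Invalid. drill can only go in shift 2 to shift 4.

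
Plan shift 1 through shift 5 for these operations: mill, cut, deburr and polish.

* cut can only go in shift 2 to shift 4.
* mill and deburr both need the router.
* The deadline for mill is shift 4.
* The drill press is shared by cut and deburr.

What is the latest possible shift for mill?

Mill's own window allows nothing later than shift 4.
mill at shift 4 is achievable: deburr -> shift 1, polish -> shift 1, mill -> shift 4, cut -> shift 2.

shift 4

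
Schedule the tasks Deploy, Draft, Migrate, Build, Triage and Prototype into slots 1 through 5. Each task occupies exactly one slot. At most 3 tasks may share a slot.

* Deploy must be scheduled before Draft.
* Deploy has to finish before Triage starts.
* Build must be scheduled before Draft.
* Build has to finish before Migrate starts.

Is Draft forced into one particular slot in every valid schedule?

Draft can be 2 (e.g. Prototype in 1, Deploy in 1, Build in 1, Triage in 2, Draft in 2, Migrate in 2) or 3 (e.g. Deploy -> 1, Migrate -> 2, Triage -> 2, Build -> 1, Draft -> 3, Prototype -> 1).

No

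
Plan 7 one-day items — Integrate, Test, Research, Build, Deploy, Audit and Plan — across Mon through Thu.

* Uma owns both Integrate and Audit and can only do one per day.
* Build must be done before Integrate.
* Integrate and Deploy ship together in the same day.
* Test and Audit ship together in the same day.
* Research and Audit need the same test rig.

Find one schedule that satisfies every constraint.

Deploy -> Tue; Plan -> Mon; Audit -> Mon; Test -> Mon; Build -> Mon; Research -> Tue; Integrate -> Tue

Checking: Build(Mon) before Integrate(Tue); Integrate(Tue) != Audit(Mon); Research(Tue) != Audit(Mon); Integrate = Deploy = Tue; Test = Audit = Mon.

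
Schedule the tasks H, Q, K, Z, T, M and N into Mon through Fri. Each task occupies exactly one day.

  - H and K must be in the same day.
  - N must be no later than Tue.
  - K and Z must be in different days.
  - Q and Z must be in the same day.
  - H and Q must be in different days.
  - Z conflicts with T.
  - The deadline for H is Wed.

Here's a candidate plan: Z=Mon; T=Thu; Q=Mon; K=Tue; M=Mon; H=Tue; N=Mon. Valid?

The deadline for H is Wed — holds.
Q and Z must be in the same day — holds.
Z conflicts with T — holds.
N must be no later than Tue — holds.
H and Q must be in different days — holds.
H and K must be in the same day — holds.
K and Z must be in different days — holds.

Valid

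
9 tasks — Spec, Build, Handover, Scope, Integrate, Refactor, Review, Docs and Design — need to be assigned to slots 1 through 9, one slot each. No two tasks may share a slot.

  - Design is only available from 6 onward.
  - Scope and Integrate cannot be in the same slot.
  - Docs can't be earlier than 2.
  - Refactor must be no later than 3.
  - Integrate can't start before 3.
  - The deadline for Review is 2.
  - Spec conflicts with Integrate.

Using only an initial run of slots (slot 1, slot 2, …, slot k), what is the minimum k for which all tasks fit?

With at most 1 per slot and 9 tasks, at least 9 slots are needed.
Design can't be placed before 6, so the schedule must run through at least slot 6.
9 works (last occupied slot: 9): for example Integrate in 3, Scope in 9, Spec in 5, Design in 6, Handover in 8, Build in 7, Refactor in 2, Docs in 4, Review in 1.

9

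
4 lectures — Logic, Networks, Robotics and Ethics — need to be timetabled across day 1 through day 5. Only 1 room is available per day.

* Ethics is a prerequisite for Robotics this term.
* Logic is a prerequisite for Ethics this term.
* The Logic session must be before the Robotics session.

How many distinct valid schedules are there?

Splitting on Logic: it can be day 1 (12), day 2 (6), day 3 (2). Listing each branch's schedules as (Networks, Robotics, Ethics) by day number:
Logic=day 1: (2,4,3) (2,5,3) (2,5,4) (3,4,2) (3,5,2) (3,5,4) (4,3,2) (4,5,2) (4,5,3) (5,3,2) (5,4,2) (5,4,3) — 12.
Logic=day 2: (1,4,3) (1,5,3) (1,5,4) (3,5,4) (4,5,3) (5,4,3) — 6.
Logic=day 3: (1,5,4) (2,5,4) — 2.
Summing: 12 + 6 + 2 = 20.

20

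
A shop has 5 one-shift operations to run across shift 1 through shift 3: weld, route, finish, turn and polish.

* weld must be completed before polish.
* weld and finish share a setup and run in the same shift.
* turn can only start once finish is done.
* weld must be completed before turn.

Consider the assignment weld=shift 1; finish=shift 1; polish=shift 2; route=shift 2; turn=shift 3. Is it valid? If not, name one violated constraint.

weld and finish share a setup and run in the same shift — holds.
weld must be completed before turn — holds.
turn can only start once finish is done — holds.
weld must be completed before polish — holds.

Yes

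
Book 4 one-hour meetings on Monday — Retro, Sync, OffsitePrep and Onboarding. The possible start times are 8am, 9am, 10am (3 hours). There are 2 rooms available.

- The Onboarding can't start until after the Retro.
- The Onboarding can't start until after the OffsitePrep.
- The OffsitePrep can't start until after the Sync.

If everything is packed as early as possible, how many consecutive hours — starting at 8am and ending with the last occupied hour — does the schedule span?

The precedence chain requires at least 3 distinct hours.
With at most 2 per hour and 4 meetings, at least 2 hours are needed.
3 works (last occupied hour: 10am): for example Onboarding=10am; Sync=8am; OffsitePrep=9am; Retro=8am.

3 hours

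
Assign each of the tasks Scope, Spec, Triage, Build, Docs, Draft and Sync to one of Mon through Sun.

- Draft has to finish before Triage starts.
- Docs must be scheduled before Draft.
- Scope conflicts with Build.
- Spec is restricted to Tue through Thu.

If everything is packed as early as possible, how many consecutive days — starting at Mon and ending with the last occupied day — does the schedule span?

The precedence chain requires at least 3 distinct days.
3 works (last occupied day: Wed): for example Sync -> Mon; Spec -> Tue; Scope -> Mon; Triage -> Wed; Build -> Tue; Draft -> Tue; Docs -> Mon.

3 days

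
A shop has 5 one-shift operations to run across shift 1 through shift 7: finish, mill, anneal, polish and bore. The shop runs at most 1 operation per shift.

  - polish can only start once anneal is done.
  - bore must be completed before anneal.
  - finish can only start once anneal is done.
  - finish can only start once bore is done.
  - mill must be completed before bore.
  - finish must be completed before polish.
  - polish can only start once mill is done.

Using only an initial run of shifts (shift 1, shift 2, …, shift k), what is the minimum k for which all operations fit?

The precedence chain requires at least 5 distinct shifts.
With at most 1 per shift and 5 operations, at least 5 shifts are needed.
5 works (last occupied shift: shift 5): for example mill=shift 1, bore=shift 2, polish=shift 5, anneal=shift 3, finish=shift 4.

5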